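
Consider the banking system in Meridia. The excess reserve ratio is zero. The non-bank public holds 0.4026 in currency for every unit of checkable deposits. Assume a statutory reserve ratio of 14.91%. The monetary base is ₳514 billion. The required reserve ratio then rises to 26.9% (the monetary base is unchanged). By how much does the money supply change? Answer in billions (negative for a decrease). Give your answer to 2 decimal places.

Initially m₁ = (1 + 0.4026) / (0.1491 + 0.4026) ≈ 2.542324, so M₁ = 2.542324 × 514 ≈ 1306.7545 billion.
After the change m₂ = (1 + 0.4026) / (0.269 + 0.4026) ≈ 2.088446, so M₂ = 2.088446 × 514 ≈ 1073.4612 billion.
ΔM = M₂ − M₁ = 1073.4612 − 1306.7545 = -233.2933 billion.

-233.29 billion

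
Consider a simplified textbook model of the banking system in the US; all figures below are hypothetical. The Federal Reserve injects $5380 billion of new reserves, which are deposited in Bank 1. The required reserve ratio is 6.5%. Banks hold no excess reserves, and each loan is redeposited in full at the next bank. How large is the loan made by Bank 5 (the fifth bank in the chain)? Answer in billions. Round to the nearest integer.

Each bank lends a fraction (1 − rr) = 0.9350 of the deposit it receives, so Bank 5 receives 5380·0.9350^4 and lends 5380·0.9350^5 ≈ 3844.5041 billion.

$3845 billion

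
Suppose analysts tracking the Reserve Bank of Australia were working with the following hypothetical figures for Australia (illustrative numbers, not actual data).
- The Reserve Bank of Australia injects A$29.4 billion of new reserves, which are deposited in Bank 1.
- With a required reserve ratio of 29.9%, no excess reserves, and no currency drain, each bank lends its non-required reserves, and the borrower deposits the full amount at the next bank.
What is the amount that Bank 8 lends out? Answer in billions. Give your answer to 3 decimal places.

A$1.714 billion

Each bank lends a fraction (1 − rr) = 0.7010 of the deposit it receives, so Bank 8 receives 29.4·0.7010^7 and lends 29.4·0.7010^8 ≈ 1.7143 billion.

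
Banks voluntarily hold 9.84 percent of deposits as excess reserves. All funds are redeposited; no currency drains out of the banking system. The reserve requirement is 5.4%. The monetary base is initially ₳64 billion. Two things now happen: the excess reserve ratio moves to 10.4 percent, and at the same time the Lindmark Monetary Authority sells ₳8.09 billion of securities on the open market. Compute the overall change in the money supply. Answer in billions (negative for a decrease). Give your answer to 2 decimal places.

-66.09 billion

Before: m₁ = 1 / (0.054 + 0.0984) ≈ 6.56168, MB₁ = 64, so M₁ = 6.56168 × 64 ≈ 419.9475 billion.
After: m₂ = 1 / (0.054 + 0.104) ≈ 6.32911, MB₂ = 64 − 8.09 = 55.91, so M₂ = 6.32911 × 55.91 ≈ 353.8605 billion.
ΔM = M₂ − M₁ = 353.8605 − 419.9475 = -66.087 billion.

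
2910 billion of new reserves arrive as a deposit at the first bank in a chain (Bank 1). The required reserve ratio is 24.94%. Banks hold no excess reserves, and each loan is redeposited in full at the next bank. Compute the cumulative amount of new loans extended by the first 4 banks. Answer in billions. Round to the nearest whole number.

Bank i lends (1 − rr)^i of the original deposit: Bank 1 lends 2910·0.7506 = 2184.2460, Bank 2 lends 2910·0.7506² ≈ 1639.4950, and so on.
Summing a geometric series: total = 2910·[0.7506·(1 − 0.7506^4) / (1 − 0.7506)] ≈ 5978.0381 billion.

5978 billion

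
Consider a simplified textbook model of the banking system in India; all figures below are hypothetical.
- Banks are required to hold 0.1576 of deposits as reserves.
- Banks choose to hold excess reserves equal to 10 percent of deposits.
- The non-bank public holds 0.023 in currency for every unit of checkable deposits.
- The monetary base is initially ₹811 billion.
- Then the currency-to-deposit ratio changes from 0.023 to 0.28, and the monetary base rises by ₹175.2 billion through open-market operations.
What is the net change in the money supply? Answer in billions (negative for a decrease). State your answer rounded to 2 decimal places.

-608.62 billion

Before: m₁ = (1 + 0.023) / (0.1576 + 0.1 + 0.023) ≈ 3.645759, MB₁ = 811, so M₁ = 3.645759 × 811 ≈ 2956.7105 billion.
After: m₂ = (1 + 0.28) / (0.1576 + 0.1 + 0.28) ≈ 2.380952, MB₂ = 811 + 175.2 = 986.2, so M₂ = 2.380952 × 986.2 ≈ 2348.0949 billion.
ΔM = M₂ − M₁ = 2348.0949 − 2956.7105 = -608.6156 billion.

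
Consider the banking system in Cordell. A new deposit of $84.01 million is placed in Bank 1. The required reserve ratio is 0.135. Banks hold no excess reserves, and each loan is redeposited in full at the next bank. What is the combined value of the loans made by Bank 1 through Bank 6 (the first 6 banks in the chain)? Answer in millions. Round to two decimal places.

Bank i lends (1 − rr)^i of the original deposit: Bank 1 lends 84.01·0.8650 ≈ 72.6686, Bank 2 lends 84.01·0.8650² ≈ 62.8584, and so on.
Summing a geometric series: total = 84.01·[0.8650·(1 − 0.8650^6) / (1 − 0.8650)] ≈ 312.8053 million.

$312.81 million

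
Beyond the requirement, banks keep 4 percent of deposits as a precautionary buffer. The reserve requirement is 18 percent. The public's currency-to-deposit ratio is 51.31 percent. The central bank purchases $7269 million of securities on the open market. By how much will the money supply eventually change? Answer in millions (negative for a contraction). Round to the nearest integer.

The money multiplier is m = (1 + c) / (rr + e + c) = (1 + 0.5131) / (0.18 + 0.04 + 0.5131) ≈ 2.06397.
The purchase adds 7269 million of base, so ΔM = m × ΔMB = 2.06397 × (+7269) ≈ 15002.9979 million.

$15003 million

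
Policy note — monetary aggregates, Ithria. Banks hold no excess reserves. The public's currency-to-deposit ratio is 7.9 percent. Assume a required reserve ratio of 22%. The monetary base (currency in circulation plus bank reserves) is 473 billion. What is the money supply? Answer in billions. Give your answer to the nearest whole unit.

The money multiplier is m = (1 + c) / (rr + c) = (1 + 0.079) / (0.22 + 0.079) ≈ 3.6087.
So M = m × MB = 3.6087 × 473 = 1706.9151 billion.

1707 billion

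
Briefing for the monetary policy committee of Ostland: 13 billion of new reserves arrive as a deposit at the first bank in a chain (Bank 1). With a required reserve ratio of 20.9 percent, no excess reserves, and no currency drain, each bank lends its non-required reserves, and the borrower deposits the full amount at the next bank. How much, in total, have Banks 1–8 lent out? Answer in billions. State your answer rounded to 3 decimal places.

41.661 billion

Bank i lends (1 − rr)^i of the original deposit: Bank 1 lends 13·0.7910 = 10.2830, Bank 2 lends 13·0.7910² ≈ 8.1339, and so on.
Summing a geometric series: total = 13·[0.7910·(1 − 0.7910^8) / (1 − 0.7910)] ≈ 41.6607 billion.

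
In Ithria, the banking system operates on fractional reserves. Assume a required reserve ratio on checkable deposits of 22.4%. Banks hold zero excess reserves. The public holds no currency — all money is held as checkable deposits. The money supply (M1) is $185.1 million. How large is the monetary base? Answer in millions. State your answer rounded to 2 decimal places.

$41.46 million

With no currency drain and no excess reserves, the money multiplier is m = 1/rr = 1/0.224 ≈ 4.464286.
The monetary base is MB = M / m = 185.1 / 4.464286 ≈ 41.4624 million.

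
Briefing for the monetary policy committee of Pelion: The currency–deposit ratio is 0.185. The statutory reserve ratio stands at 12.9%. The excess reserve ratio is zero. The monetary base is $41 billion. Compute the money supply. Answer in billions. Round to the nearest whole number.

$155 billion

The money multiplier is m = (1 + c) / (rr + c) = (1 + 0.185) / (0.129 + 0.185) ≈ 3.7739.
So M = m × MB = 3.7739 × 41 = 154.7299 billion.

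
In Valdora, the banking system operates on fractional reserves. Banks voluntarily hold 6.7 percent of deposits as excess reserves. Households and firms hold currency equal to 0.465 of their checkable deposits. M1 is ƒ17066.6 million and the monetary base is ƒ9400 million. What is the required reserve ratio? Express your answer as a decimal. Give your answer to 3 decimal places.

0.275

Using m = M/MB = 17066.6/9400 ≈ 1.815596. Since m = (1 + c)/(c + rr + e), the denominator satisfies c + rr + e = (1 + c)/m = (1 + 0.465) / 1.815596 ≈ 0.806898.
With c = 0.465 and e = 0.067, the required reserve ratio is 0.806898 − 0.465 − 0.067 = 0.274898.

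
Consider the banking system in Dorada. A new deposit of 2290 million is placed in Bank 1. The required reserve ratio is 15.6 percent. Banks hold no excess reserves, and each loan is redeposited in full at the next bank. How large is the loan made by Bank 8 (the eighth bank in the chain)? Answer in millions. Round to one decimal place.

589.6 million

Each bank lends a fraction (1 − rr) = 0.8440 of the deposit it receives, so Bank 8 receives 2290·0.8440^7 and lends 2290·0.8440^8 ≈ 589.6239 million.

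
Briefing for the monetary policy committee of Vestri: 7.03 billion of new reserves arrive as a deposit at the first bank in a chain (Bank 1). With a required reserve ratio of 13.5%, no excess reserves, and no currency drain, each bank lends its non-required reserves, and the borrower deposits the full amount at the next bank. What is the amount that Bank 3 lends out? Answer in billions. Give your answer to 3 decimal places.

Each bank lends a fraction (1 − rr) = 0.8650 of the deposit it receives, so Bank 3 receives 7.03·0.8650^2 and lends 7.03·0.8650^3 ≈ 4.5499 billion.

4.550 billion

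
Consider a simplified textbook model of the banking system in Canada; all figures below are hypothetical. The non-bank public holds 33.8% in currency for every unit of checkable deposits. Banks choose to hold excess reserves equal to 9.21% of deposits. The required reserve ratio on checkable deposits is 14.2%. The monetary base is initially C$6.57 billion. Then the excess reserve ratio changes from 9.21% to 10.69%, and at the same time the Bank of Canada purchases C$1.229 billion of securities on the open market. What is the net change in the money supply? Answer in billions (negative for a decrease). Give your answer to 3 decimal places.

C$2.414 billion

Before: m₁ = (1 + 0.338) / (0.142 + 0.0921 + 0.338) ≈ 2.33875, MB₁ = 6.57, so M₁ = 2.33875 × 6.57 ≈ 15.3656 billion.
After: m₂ = (1 + 0.338) / (0.142 + 0.1069 + 0.338) ≈ 2.27978, MB₂ = 6.57 + 1.229 = 7.799, so M₂ = 2.27978 × 7.799 ≈ 17.78 billion.
ΔM = M₂ − M₁ = 17.78 − 15.3656 = 2.4144 billion.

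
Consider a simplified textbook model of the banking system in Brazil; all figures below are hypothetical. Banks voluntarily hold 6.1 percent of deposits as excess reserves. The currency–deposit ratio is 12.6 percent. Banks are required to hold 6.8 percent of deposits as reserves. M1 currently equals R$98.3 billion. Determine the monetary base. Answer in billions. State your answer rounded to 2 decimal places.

R$22.26 billion

The money multiplier is m = (1 + c) / (rr + e + c) = (1 + 0.126) / (0.068 + 0.061 + 0.126) ≈ 4.41569.
MB = M / m = 98.3 / 4.41569 ≈ 22.2615 billion.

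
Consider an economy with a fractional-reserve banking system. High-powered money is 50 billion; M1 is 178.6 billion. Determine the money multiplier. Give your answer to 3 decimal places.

3.572

The money multiplier is m = M / MB = 178.6 / 50 = 3.57200.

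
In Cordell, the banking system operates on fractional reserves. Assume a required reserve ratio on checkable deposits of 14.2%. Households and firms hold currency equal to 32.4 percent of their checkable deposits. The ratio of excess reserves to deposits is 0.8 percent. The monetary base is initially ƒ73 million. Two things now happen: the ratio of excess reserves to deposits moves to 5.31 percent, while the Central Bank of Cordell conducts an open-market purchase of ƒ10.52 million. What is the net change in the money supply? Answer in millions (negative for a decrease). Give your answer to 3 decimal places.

Before: m₁ = (1 + 0.324) / (0.142 + 0.008 + 0.324) ≈ 2.793249, MB₁ = 73, so M₁ = 2.793249 × 73 ≈ 203.9072 million.
After: m₂ = (1 + 0.324) / (0.142 + 0.0531 + 0.324) ≈ 2.550568, MB₂ = 73 + 10.52 = 83.52, so M₂ = 2.550568 × 83.52 ≈ 213.0234 million.
ΔM = M₂ − M₁ = 213.0234 − 203.9072 = 9.1162 million.

ƒ9.116 million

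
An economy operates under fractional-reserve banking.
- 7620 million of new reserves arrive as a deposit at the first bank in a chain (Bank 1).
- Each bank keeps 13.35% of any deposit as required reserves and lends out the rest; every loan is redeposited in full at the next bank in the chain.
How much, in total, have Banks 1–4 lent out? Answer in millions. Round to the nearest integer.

21577 million

Bank i lends (1 − rr)^i of the original deposit: Bank 1 lends 7620·0.8665 = 6602.7300, Bank 2 lends 7620·0.8665² ≈ 5721.2655, and so on.
Summing a geometric series: total = 7620·[0.8665·(1 − 0.8665^4) / (1 − 0.8665)] ≈ 21577.1256 million.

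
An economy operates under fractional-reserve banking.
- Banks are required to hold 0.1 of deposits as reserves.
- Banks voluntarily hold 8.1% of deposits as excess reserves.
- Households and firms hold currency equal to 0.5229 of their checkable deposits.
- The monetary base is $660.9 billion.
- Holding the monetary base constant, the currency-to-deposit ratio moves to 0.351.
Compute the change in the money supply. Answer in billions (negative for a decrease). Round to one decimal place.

$248.5 billion

Initially m₁ = (1 + 0.5229) / (0.1 + 0.081 + 0.5229) ≈ 2.16352, so M₁ = 2.16352 × 660.9 ≈ 1429.8704 billion.
After the change m₂ = (1 + 0.351) / (0.1 + 0.081 + 0.351) ≈ 2.53947, so M₂ = 2.53947 × 660.9 ≈ 1678.3357 billion.
ΔM = M₂ − M₁ = 1678.3357 − 1429.8704 = 248.4653 billion.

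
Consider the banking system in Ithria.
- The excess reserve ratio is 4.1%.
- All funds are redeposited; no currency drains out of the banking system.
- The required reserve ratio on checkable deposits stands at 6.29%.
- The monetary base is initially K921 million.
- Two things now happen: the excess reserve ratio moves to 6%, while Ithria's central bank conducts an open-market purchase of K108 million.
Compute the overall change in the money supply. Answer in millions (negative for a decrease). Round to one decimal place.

-491.6 million

Before: m₁ = 1 / (0.0629 + 0.041) ≈ 9.624639, MB₁ = 921, so M₁ = 9.624639 × 921 ≈ 8864.2925 million.
After: m₂ = 1 / (0.0629 + 0.06) ≈ 8.136697, MB₂ = 921 + 108 = 1029, so M₂ = 8.136697 × 1029 ≈ 8372.6612 million.
ΔM = M₂ − M₁ = 8372.6612 − 8864.2925 = -491.6313 million.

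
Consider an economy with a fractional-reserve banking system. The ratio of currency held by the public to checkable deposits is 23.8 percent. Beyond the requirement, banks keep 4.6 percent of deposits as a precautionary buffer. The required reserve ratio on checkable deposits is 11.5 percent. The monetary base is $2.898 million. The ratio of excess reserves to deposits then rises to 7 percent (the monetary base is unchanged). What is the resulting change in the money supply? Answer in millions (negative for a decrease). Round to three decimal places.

-0.510 million

Initially m₁ = (1 + 0.238) / (0.115 + 0.046 + 0.238) ≈ 3.10276, so M₁ = 3.10276 × 2.898 ≈ 8.9918 million.
After the change m₂ = (1 + 0.238) / (0.115 + 0.07 + 0.238) ≈ 2.92671, so M₂ = 2.92671 × 2.898 ≈ 8.4816 million.
ΔM = M₂ − M₁ = 8.4816 − 8.9918 = -0.5102 million.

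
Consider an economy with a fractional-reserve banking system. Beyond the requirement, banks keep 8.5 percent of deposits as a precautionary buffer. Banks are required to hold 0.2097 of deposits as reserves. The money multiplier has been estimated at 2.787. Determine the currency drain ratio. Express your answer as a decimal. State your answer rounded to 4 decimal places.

Using m = 2.787. From m = (1 + c)/(c + rr + e), rearranging gives 1 + c = m·(c + rr + e), so c·(1 − m) = m·(rr + e) − 1.
Hence c = [m·(rr + e) − 1]/(1 − m) = [2.787 × (0.2097 + 0.085) − 1] / (1 − 2.787) ≈ 0.099984.

0.1000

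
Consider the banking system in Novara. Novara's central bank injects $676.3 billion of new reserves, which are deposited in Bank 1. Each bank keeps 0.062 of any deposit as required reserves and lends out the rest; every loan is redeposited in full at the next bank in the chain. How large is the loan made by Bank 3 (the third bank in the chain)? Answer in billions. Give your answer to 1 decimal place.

Each bank lends a fraction (1 − rr) = 0.9380 of the deposit it receives, so Bank 3 receives 676.3·0.9380^2 and lends 676.3·0.9380^3 ≈ 558.1461 billion.

$558.1 billion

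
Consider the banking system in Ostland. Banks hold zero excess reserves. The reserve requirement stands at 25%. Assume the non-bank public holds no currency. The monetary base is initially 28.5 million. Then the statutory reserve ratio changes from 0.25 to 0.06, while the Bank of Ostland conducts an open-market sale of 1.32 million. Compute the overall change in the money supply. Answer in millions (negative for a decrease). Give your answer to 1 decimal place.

339.0 million

Before: m₁ = 1 / (0.25) = 4, MB₁ = 28.5, so M₁ = 4 × 28.5 = 114 million.
After: m₂ = 1 / (0.06) ≈ 16.6667, MB₂ = 28.5 − 1.32 = 27.18, so M₂ = 16.6667 × 27.18 ≈ 453.0009 million.
ΔM = M₂ − M₁ = 453.0009 − 114 = 339.0009 million.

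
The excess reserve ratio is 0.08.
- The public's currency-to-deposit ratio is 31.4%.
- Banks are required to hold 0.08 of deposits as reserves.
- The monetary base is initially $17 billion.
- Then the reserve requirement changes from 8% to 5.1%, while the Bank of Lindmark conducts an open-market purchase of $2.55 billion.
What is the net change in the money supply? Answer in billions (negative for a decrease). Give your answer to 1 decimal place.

Before: m₁ = (1 + 0.314) / (0.08 + 0.08 + 0.314) ≈ 2.7722, MB₁ = 17, so M₁ = 2.7722 × 17 = 47.1274 billion.
After: m₂ = (1 + 0.314) / (0.051 + 0.08 + 0.314) ≈ 2.9528, MB₂ = 17 + 2.55 = 19.55, so M₂ = 2.9528 × 19.55 ≈ 57.7272 billion.
ΔM = M₂ − M₁ = 57.7272 − 47.1274 = 10.5998 billion.

$10.6 billion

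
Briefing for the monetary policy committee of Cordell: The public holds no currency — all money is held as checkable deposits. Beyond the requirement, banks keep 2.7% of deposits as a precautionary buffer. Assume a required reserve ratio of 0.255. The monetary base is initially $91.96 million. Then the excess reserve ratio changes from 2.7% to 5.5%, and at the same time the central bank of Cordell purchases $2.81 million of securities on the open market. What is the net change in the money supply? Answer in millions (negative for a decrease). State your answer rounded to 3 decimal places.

-20.390 million

Before: m₁ = 1 / (0.255 + 0.027) ≈ 3.546099, MB₁ = 91.96, so M₁ = 3.546099 × 91.96 ≈ 326.0993 million.
After: m₂ = 1 / (0.255 + 0.055) ≈ 3.225806, MB₂ = 91.96 + 2.81 = 94.77, so M₂ = 3.225806 × 94.77 ≈ 305.7096 million.
ΔM = M₂ − M₁ = 305.7096 − 326.0993 = -20.3897 million.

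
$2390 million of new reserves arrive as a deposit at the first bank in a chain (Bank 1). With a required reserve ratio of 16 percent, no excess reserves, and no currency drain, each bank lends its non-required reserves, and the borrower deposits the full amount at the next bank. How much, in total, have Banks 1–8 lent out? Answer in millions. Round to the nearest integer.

Bank i lends (1 − rr)^i of the original deposit: Bank 1 lends 2390·0.8400 = 2007.6000, Bank 2 lends 2390·0.8400² = 1686.3840, and so on.
Summing a geometric series: total = 2390·[0.8400·(1 − 0.8400^8) / (1 − 0.8400)] ≈ 9437.2773 million.

$9437 million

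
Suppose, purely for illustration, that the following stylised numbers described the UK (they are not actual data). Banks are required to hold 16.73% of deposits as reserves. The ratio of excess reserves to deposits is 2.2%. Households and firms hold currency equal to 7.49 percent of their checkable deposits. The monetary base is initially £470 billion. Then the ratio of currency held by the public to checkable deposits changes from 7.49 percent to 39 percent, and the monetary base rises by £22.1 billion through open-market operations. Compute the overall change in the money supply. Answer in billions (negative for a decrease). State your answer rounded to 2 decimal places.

Before: m₁ = (1 + 0.0749) / (0.1673 + 0.022 + 0.0749) ≈ 4.068509, MB₁ = 470, so M₁ = 4.068509 × 470 ≈ 1912.1992 billion.
After: m₂ = (1 + 0.39) / (0.1673 + 0.022 + 0.39) ≈ 2.399448, MB₂ = 470 + 22.1 = 492.1, so M₂ = 2.399448 × 492.1 ≈ 1180.7684 billion.
ΔM = M₂ − M₁ = 1180.7684 − 1912.1992 = -731.4308 billion.

-731.43 billion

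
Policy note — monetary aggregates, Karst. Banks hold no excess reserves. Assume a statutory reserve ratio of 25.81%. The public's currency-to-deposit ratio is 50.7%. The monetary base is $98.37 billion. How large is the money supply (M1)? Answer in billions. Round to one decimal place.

$193.8 billion

The money multiplier is m = (1 + c) / (rr + c) = (1 + 0.507) / (0.2581 + 0.507) ≈ 1.9697.
So M = m × MB = 1.9697 × 98.37 ≈ 193.7594 billion.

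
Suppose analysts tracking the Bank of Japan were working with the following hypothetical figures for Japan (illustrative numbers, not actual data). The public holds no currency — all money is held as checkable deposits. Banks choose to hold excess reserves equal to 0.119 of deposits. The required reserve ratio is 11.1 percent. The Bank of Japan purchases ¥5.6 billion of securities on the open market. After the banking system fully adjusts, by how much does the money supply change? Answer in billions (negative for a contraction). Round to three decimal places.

The money multiplier is m = 1 / (rr + e) = 1 / (0.111 + 0.119) ≈ 4.34783.
The purchase adds 5.6 billion of base, so ΔM = m × ΔMB = 4.34783 × (+5.6) ≈ 24.3478 billion.

¥24.348 billion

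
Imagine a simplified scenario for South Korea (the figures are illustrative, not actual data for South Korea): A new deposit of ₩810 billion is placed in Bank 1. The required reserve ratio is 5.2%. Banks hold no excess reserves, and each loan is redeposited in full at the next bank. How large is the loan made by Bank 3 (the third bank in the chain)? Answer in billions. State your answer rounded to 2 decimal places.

₩690.10 billion

Each bank lends a fraction (1 − rr) = 0.9480 of the deposit it receives, so Bank 3 receives 810·0.9480^2 and lends 810·0.9480^3 ≈ 690.0968 billion.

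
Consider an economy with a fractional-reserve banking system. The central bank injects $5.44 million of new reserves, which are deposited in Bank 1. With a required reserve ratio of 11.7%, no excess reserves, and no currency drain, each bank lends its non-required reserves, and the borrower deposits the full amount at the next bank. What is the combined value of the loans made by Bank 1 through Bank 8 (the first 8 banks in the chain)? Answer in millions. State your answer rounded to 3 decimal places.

Bank i lends (1 − rr)^i of the original deposit: Bank 1 lends 5.44·0.8830 ≈ 4.8035, Bank 2 lends 5.44·0.8830² ≈ 4.2415, and so on.
Summing a geometric series: total = 5.44·[0.8830·(1 − 0.8830^8) / (1 − 0.8830)] ≈ 25.8831 million.

$25.883 million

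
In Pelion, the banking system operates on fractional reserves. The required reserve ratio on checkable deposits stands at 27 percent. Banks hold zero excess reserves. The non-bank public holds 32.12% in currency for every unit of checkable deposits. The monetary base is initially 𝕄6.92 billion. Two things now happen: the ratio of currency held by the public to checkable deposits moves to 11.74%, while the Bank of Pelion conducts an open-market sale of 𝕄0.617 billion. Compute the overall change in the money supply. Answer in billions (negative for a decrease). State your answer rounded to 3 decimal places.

Before: m₁ = (1 + 0.3212) / (0.27 + 0.3212) ≈ 2.23478, MB₁ = 6.92, so M₁ = 2.23478 × 6.92 ≈ 15.4647 billion.
After: m₂ = (1 + 0.1174) / (0.27 + 0.1174) ≈ 2.88436, MB₂ = 6.92 − 0.617 = 6.303, so M₂ = 2.88436 × 6.303 ≈ 18.1801 billion.
ΔM = M₂ − M₁ = 18.1801 − 15.4647 = 2.7154 billion.

𝕄2.715 billion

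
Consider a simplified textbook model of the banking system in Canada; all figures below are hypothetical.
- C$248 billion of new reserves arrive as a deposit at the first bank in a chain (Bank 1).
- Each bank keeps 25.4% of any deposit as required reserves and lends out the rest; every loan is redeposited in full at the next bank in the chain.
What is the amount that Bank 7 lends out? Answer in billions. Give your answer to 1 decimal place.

Each bank lends a fraction (1 − rr) = 0.7460 of the deposit it receives, so Bank 7 receives 248·0.7460^6 and lends 248·0.7460^7 ≈ 31.8877 billion.

C$31.9 billion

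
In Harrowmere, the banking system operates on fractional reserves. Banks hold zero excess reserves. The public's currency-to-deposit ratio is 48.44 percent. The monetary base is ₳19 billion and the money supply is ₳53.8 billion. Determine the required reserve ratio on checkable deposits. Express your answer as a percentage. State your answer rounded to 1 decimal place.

4.0%

Using m = M/MB = 53.8/19 ≈ 2.831579. Since m = (1 + c)/(c + rr + e), the denominator satisfies c + rr + e = (1 + c)/m = (1 + 0.4844) / 2.831579 ≈ 0.524230.
With c = 0.4844 and e = 0, the required reserve ratio on checkable deposits is 0.524230 − 0.4844 − 0 = 0.03983.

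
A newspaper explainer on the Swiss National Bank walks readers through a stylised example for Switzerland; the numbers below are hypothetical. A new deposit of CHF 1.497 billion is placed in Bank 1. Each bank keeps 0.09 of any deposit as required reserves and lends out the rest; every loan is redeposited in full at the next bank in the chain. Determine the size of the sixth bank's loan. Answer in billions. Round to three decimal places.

CHF 0.850 billion

Each bank lends a fraction (1 − rr) = 0.9100 of the deposit it receives, so Bank 6 receives 1.497·0.9100^5 and lends 1.497·0.9100^6 ≈ 0.8501 billion.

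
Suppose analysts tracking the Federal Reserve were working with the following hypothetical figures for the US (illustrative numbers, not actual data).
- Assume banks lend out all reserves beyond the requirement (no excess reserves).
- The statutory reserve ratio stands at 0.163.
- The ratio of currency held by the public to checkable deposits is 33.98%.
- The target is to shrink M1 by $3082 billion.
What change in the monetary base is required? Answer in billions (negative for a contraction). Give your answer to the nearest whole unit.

The money multiplier is m = (1 + c) / (rr + c) = (1 + 0.3398) / (0.163 + 0.3398) ≈ 2.66468.
ΔMB = ΔM / m = (−3082) / 2.66468 ≈ -1156.6117 billion.

-1157 billion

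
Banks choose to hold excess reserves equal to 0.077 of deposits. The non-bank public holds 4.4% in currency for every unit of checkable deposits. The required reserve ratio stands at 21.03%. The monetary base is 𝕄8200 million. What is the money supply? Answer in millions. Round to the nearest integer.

𝕄25840 million

The money multiplier is m = (1 + c) / (rr + e + c) = (1 + 0.044) / (0.2103 + 0.077 + 0.044) ≈ 3.15122.
So M = m × MB = 3.15122 × 8200 = 25840.004 million.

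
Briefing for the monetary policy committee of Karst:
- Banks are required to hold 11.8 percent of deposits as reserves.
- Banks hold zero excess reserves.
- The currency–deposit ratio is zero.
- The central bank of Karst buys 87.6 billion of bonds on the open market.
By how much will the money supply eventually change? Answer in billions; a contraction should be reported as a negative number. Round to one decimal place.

742.4 billion

The simple money multiplier is m = 1/rr = 1/0.118 ≈ 8.4746.
An open-market purchase increases the monetary base by 87.6 billion, so ΔM = m × ΔMB = 8.4746 × 87.6 ≈ 742.375 billion.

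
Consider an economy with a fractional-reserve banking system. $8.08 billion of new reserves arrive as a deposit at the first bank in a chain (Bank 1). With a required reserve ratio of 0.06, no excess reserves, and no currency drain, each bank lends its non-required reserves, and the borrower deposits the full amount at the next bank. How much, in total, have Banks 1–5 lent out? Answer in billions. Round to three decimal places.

Bank i lends (1 − rr)^i of the original deposit: Bank 1 lends 8.08·0.9400 = 7.5952, Bank 2 lends 8.08·0.9400² ≈ 7.1395, and so on.
Summing a geometric series: total = 8.08·[0.9400·(1 − 0.9400^5) / (1 − 0.9400)] ≈ 33.6842 billion.

$33.684 billion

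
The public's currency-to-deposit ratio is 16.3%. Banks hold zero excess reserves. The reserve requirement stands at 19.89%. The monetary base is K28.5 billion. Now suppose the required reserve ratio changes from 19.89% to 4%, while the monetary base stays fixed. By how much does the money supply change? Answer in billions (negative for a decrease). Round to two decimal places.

K71.69 billion

Initially m₁ = (1 + 0.163) / (0.1989 + 0.163) ≈ 3.21359, so M₁ = 3.21359 × 28.5 ≈ 91.5873 billion.
After the change m₂ = (1 + 0.163) / (0.04 + 0.163) ≈ 5.72906, so M₂ = 5.72906 × 28.5 ≈ 163.2782 billion.
ΔM = M₂ − M₁ = 163.2782 − 91.5873 = 71.6909 billion.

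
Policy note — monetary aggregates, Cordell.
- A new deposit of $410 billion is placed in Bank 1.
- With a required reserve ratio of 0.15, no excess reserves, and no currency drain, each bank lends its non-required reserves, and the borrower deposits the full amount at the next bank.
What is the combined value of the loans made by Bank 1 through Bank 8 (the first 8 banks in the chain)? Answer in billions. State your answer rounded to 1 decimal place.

$1690.2 billion

Bank i lends (1 − rr)^i of the original deposit: Bank 1 lends 410·0.8500 = 348.5000, Bank 2 lends 410·0.8500² = 296.2250, and so on.
Summing a geometric series: total = 410·[0.8500·(1 − 0.8500^8) / (1 − 0.8500)] ≈ 1690.2470 billion.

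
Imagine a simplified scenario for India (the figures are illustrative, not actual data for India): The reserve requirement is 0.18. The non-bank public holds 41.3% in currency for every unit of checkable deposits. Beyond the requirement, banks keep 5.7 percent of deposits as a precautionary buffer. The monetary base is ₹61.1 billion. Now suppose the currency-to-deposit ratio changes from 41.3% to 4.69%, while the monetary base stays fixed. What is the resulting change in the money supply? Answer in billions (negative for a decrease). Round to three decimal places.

₹92.488 billion

Initially m₁ = (1 + 0.413) / (0.18 + 0.057 + 0.413) ≈ 2.173846, so M₁ = 2.173846 × 61.1 ≈ 132.822 billion.
After the change m₂ = (1 + 0.0469) / (0.18 + 0.057 + 0.0469) ≈ 3.687566, so M₂ = 3.687566 × 61.1 ≈ 225.3103 billion.
ΔM = M₂ − M₁ = 225.3103 − 132.822 = 92.4883 billion.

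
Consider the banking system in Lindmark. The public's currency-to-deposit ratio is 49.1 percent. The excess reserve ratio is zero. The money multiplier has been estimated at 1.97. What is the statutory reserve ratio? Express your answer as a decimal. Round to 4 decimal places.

Using m = 1.97. Since m = (1 + c)/(c + rr + e), the denominator satisfies c + rr + e = (1 + c)/m = (1 + 0.491) / 1.97 ≈ 0.756853.
With c = 0.491 and e = 0, the statutory reserve ratio is 0.756853 − 0.491 − 0 = 0.265853.

0.2659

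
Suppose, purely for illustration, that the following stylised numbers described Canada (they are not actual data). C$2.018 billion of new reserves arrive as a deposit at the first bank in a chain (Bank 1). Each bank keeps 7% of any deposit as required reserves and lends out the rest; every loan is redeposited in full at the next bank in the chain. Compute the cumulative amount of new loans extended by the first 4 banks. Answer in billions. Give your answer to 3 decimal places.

Bank i lends (1 − rr)^i of the original deposit: Bank 1 lends 2.018·0.9300 ≈ 1.8767, Bank 2 lends 2.018·0.9300² ≈ 1.7454, and so on.
Summing a geometric series: total = 2.018·[0.9300·(1 − 0.9300^4) / (1 − 0.9300)] ≈ 6.7549 billion.

C$6.755 billion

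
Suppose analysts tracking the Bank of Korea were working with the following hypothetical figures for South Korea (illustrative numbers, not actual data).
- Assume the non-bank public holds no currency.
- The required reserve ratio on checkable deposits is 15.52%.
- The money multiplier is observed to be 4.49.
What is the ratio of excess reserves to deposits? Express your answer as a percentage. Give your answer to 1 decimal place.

Using m = 4.49. Since m = (1 + c)/(c + rr + e), the denominator satisfies c + rr + e = (1 + c)/m = (1 + 0) / 4.49 ≈ 0.222717.
With c = 0 and rr = 0.1552, the ratio of excess reserves to deposits is 0.222717 − 0 − 0.1552 = 0.067517.

6.8%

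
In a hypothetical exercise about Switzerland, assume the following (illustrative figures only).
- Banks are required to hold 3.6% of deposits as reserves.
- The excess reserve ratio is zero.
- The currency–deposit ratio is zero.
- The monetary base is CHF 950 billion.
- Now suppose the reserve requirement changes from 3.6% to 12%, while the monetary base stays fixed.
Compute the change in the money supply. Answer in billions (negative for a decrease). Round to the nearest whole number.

Initially m₁ = 1 / (0.036) ≈ 27.7778, so M₁ = 27.7778 × 950 = 26388.91 billion.
After the change m₂ = 1 / (0.12) ≈ 8.3333, so M₂ = 8.3333 × 950 = 7916.635 billion.
ΔM = M₂ − M₁ = 7916.635 − 26388.91 = -18472.275 billion.

-18472 billion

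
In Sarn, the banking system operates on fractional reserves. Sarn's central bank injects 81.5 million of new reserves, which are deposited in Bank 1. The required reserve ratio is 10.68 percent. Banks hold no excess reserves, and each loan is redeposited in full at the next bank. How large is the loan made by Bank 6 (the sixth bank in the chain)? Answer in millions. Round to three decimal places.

Each bank lends a fraction (1 − rr) = 0.8932 of the deposit it receives, so Bank 6 receives 81.5·0.8932^5 and lends 81.5·0.8932^6 ≈ 41.3857 million.

41.386 million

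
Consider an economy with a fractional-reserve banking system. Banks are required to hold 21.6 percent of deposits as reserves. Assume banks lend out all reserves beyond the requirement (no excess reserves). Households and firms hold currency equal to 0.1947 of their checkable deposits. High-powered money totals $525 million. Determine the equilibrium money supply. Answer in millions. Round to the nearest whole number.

$1527 million

The money multiplier is m = (1 + c) / (rr + c) = (1 + 0.1947) / (0.216 + 0.1947) ≈ 2.9089.
So M = m × MB = 2.9089 × 525 = 1527.1725 million.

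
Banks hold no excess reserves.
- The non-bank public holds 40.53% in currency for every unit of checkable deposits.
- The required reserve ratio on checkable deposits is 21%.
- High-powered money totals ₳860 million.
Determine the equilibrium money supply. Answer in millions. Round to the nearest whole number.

₳1964 million

The money multiplier is m = (1 + c) / (rr + c) = (1 + 0.4053) / (0.21 + 0.4053) ≈ 2.2839.
So M = m × MB = 2.2839 × 860 = 1964.154 million.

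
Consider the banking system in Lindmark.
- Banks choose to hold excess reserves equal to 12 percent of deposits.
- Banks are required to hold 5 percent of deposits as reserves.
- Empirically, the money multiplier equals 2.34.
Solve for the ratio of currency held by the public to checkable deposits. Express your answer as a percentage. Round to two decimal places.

Using m = 2.34. From m = (1 + c)/(c + rr + e), rearranging gives 1 + c = m·(c + rr + e), so c·(1 − m) = m·(rr + e) − 1.
Hence c = [m·(rr + e) − 1]/(1 − m) = [2.34 × (0.05 + 0.12) − 1] / (1 − 2.34) ≈ 0.449403.

44.94%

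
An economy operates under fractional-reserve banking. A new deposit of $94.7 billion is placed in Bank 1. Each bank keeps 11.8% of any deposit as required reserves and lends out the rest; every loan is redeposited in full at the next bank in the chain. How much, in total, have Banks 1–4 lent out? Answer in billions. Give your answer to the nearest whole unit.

Bank i lends (1 − rr)^i of the original deposit: Bank 1 lends 94.7·0.8820 = 83.5254, Bank 2 lends 94.7·0.8820² ≈ 73.6694, and so on.
Summing a geometric series: total = 94.7·[0.8820·(1 − 0.8820^4) / (1 − 0.8820)] ≈ 279.4804 billion.

$279 billion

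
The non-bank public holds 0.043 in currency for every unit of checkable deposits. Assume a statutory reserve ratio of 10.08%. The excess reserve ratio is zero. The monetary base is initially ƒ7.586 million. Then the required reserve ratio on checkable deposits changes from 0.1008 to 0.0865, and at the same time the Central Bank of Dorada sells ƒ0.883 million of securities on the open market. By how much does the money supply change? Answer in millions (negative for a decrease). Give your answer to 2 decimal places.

-1.04 million

Before: m₁ = (1 + 0.043) / (0.1008 + 0.043) ≈ 7.2531, MB₁ = 7.586, so M₁ = 7.2531 × 7.586 ≈ 55.022 million.
After: m₂ = (1 + 0.043) / (0.0865 + 0.043) ≈ 8.0541, MB₂ = 7.586 − 0.883 = 6.703, so M₂ = 8.0541 × 6.703 ≈ 53.9866 million.
ΔM = M₂ − M₁ = 53.9866 − 55.022 = -1.0354 million.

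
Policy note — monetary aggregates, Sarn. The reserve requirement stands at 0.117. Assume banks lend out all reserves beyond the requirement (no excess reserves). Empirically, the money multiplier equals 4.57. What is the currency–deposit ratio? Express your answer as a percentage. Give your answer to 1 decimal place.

Using m = 4.57. From m = (1 + c)/(c + rr + e), rearranging gives 1 + c = m·(c + rr + e), so c·(1 − m) = m·(rr + e) − 1.
Hence c = [m·(rr + e) − 1]/(1 − m) = [4.57 × (0.117 + 0) − 1] / (1 − 4.57) ≈ 0.130339.

13.0%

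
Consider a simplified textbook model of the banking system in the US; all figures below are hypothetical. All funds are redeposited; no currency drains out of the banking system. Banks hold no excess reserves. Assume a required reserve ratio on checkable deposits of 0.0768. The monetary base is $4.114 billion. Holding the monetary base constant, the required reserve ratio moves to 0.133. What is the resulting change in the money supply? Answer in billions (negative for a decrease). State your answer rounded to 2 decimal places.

-22.64 billion

Initially m₁ = 1 / (0.0768) ≈ 13.0208, so M₁ = 13.0208 × 4.114 ≈ 53.5676 billion.
After the change m₂ = 1 / (0.133) ≈ 7.5188, so M₂ = 7.5188 × 4.114 ≈ 30.9323 billion.
ΔM = M₂ − M₁ = 30.9323 − 53.5676 = -22.6353 billion.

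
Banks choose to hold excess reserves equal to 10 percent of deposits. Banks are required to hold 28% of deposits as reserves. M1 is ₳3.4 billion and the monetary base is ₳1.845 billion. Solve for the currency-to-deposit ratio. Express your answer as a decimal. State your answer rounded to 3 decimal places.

Using m = M/MB = 3.4/1.845 ≈ 1.842818. From m = (1 + c)/(c + rr + e), rearranging gives 1 + c = m·(c + rr + e), so c·(1 − m) = m·(rr + e) − 1.
Hence c = [m·(rr + e) − 1]/(1 − m) = [1.842818 × (0.28 + 0.1) − 1] / (1 − 1.842818) ≈ 0.355627.

0.356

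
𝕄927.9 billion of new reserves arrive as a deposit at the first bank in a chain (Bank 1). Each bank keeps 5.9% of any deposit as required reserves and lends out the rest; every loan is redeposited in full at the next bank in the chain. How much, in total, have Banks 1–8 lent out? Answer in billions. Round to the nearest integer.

Bank i lends (1 − rr)^i of the original deposit: Bank 1 lends 927.9·0.9410 = 873.1539, Bank 2 lends 927.9·0.9410² ≈ 821.6378, and so on.
Summing a geometric series: total = 927.9·[0.9410·(1 − 0.9410^8) / (1 − 0.9410)] ≈ 5701.0125 billion.

𝕄5701 billion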